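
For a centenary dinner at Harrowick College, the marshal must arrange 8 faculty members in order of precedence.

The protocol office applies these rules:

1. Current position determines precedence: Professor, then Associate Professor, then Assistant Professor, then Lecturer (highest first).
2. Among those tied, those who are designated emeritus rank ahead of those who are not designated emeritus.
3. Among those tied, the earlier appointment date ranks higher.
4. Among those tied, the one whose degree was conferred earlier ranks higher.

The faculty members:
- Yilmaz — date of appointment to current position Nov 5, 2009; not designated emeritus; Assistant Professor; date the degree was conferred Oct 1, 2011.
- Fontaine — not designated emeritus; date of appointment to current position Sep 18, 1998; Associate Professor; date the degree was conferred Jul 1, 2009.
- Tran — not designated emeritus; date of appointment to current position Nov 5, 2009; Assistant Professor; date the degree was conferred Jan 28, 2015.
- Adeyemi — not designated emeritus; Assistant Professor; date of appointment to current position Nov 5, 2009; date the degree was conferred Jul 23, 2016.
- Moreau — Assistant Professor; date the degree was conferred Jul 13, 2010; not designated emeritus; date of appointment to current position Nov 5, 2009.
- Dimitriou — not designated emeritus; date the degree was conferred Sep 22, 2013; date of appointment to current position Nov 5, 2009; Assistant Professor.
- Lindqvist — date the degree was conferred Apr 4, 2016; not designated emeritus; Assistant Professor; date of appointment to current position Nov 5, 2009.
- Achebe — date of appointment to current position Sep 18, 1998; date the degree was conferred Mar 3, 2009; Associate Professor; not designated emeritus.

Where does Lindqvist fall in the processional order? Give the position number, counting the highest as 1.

7

By current position: Achebe and Fontaine (Associate Professor); then Moreau, Yilmaz, Dimitriou, Tran, Lindqvist and Adeyemi (Assistant Professor).
Achebe and Fontaine are each not designated emeritus, so the next rule applies.
Achebe and Fontaine both have date of appointment to current position Sep 18, 1998, so the next rule applies.
Among Achebe and Fontaine, by date the degree was conferred (earlier first): Achebe (Mar 3, 2009) before Fontaine (Jul 1, 2009).
Moreau, Yilmaz, Dimitriou, Tran, Lindqvist and Adeyemi are each not designated emeritus, so the next rule applies.
Moreau, Yilmaz, Dimitriou, Tran, Lindqvist and Adeyemi all have date of appointment to current position Nov 5, 2009, so the next rule applies.
Among Moreau, Yilmaz, Dimitriou, Tran, Lindqvist and Adeyemi, by date the degree was conferred (earlier first): Moreau (Jul 13, 2010) before Yilmaz (Oct 1, 2011) before Dimitriou (Sep 22, 2013) before Tran (Jan 28, 2015) before Lindqvist (Apr 4, 2016) before Adeyemi (Jul 23, 2016).
Order: Achebe, Fontaine, Moreau, Yilmaz, Dimitriou, Tran, Lindqvist, Adeyemi. So position 7.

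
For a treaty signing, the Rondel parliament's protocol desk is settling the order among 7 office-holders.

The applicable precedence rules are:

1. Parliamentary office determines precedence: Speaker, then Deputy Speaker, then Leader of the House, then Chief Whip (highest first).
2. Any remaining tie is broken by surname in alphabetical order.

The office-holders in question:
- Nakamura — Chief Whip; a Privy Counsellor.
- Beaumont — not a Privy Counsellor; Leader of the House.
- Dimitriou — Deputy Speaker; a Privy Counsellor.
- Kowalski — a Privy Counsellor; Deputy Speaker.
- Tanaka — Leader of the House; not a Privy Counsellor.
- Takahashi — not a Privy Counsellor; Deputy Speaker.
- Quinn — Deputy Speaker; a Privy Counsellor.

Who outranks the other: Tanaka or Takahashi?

Takahashi

By parliamentary office: Dimitriou, Kowalski, Quinn and Takahashi (Deputy Speaker); then Beaumont and Tanaka (Leader of the House); then Nakamura (Chief Whip).
Among Dimitriou, Kowalski, Quinn and Takahashi, alphabetically by surname: Dimitriou before Kowalski before Quinn before Takahashi.
Among Beaumont and Tanaka, alphabetically by surname: Beaumont before Tanaka.
So Takahashi takes precedence.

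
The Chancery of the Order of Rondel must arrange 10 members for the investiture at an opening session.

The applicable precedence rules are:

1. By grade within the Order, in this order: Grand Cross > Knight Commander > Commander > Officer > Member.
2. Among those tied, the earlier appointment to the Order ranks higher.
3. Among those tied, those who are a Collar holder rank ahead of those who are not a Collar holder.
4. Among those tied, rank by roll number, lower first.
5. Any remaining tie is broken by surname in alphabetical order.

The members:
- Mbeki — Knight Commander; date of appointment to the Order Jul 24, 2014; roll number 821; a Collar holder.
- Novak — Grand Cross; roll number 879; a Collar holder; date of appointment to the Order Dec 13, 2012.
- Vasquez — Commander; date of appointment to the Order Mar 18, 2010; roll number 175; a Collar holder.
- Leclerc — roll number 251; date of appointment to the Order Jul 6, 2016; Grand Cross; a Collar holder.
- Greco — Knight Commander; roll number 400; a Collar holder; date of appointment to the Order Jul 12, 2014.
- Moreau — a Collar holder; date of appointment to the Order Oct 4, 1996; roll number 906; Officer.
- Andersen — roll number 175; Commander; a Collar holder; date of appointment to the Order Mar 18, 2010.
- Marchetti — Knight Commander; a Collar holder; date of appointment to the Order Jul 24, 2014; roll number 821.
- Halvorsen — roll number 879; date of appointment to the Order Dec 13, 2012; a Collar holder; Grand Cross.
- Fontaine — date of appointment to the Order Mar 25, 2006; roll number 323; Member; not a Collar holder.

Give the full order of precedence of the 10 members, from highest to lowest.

By grade within the Order: Halvorsen, Novak and Leclerc (Grand Cross); then Greco, Marchetti and Mbeki (Knight Commander); then Andersen and Vasquez (Commander); then Moreau (Officer); then Fontaine (Member).
Among Halvorsen, Novak and Leclerc, by date of appointment to the Order (earlier first): Halvorsen and Novak (Dec 13, 2012) before Leclerc (Jul 6, 2016).
Halvorsen and Novak are each a Collar holder, so the next rule applies.
Halvorsen and Novak both have roll number 879, so the next rule applies.
Among Halvorsen and Novak, alphabetically by surname: Halvorsen before Novak.
Among Greco, Marchetti and Mbeki, by date of appointment to the Order (earlier first): Greco (Jul 12, 2014) before Marchetti and Mbeki (Jul 24, 2014).
Marchetti and Mbeki are each a Collar holder, so the next rule applies.
Marchetti and Mbeki both have roll number 821, so the next rule applies.
Among Marchetti and Mbeki, alphabetically by surname: Marchetti before Mbeki.
Andersen and Vasquez both have date of appointment to the Order Mar 18, 2010, so the next rule applies.
Andersen and Vasquez are each a Collar holder, so the next rule applies.
Andersen and Vasquez both have roll number 175, so the next rule applies.
Among Andersen and Vasquez, alphabetically by surname: Andersen before Vasquez.
Full order: Halvorsen, Novak, Leclerc, Greco, Marchetti, Mbeki, Andersen, Vasquez, Moreau, Fontaine.

Halvorsen, Novak, Leclerc, Greco, Marchetti, Mbeki, Andersen, Vasquez, Moreau, Fontaine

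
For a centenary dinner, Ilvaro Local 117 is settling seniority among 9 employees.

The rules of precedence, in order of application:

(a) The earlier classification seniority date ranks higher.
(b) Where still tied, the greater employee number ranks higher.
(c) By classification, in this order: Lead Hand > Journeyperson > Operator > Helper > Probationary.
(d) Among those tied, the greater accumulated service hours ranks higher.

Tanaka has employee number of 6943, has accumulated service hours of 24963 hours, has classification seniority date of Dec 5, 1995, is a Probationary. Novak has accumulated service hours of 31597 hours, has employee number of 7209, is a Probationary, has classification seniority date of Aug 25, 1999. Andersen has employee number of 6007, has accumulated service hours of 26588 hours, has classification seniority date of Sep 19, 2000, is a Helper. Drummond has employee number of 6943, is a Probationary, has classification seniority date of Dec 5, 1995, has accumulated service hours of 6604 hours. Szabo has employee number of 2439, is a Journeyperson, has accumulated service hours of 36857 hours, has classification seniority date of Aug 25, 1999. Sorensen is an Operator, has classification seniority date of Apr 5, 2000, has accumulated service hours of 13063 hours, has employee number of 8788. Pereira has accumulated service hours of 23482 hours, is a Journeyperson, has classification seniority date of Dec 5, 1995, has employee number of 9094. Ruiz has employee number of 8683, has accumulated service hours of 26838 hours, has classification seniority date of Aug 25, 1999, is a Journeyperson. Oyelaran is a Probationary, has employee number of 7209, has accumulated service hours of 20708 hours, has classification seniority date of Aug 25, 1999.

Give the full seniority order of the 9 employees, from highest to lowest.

By classification seniority date (earlier first): Pereira, Tanaka and Drummond (each Dec 5, 1995); then Ruiz, Novak, Oyelaran and Szabo (each Aug 25, 1999); then Sorensen (Apr 5, 2000); then Andersen (Sep 19, 2000).
Among Pereira, Tanaka and Drummond, by employee number (higher first): Pereira (9094) before Tanaka and Drummond (6943).
Tanaka and Drummond are each Probationary, so the next rule applies.
Among Tanaka and Drummond, by accumulated service hours (higher first): Tanaka (24963 hours) before Drummond (6604 hours).
Among Ruiz, Novak, Oyelaran and Szabo, by employee number (higher first): Ruiz (8683) before Novak and Oyelaran (7209) before Szabo (2439).
Novak and Oyelaran are each Probationary, so the next rule applies.
Among Novak and Oyelaran, by accumulated service hours (higher first): Novak (31597 hours) before Oyelaran (20708 hours).
Full order: Pereira, Tanaka, Drummond, Ruiz, Novak, Oyelaran, Szabo, Sorensen, Andersen.

Pereira, Tanaka, Drummond, Ruiz, Novak, Oyelaran, Szabo, Sorensen, Andersen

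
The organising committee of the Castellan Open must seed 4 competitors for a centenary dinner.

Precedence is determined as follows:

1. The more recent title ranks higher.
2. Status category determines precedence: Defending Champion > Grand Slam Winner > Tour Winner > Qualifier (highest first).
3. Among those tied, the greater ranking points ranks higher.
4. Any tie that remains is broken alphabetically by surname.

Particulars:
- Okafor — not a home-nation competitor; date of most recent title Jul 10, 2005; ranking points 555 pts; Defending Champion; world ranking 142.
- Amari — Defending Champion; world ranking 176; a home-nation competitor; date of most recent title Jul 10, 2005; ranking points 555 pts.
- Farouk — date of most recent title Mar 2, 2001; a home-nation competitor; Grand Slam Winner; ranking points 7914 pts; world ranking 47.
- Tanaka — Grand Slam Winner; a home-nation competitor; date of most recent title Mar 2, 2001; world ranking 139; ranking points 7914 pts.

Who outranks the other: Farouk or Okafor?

Okafor

By date of most recent title (later first): Amari and Okafor (both Jul 10, 2005); then Farouk and Tanaka (both Mar 2, 2001).
Amari and Okafor are each Defending Champion, so the next rule applies.
Amari and Okafor both have ranking points 555 pts, so the next rule applies.
Among Amari and Okafor, alphabetically by surname: Amari before Okafor.
Farouk and Tanaka are each Grand Slam Winner, so the next rule applies.
Farouk and Tanaka both have ranking points 7914 pts, so the next rule applies.
Among Farouk and Tanaka, alphabetically by surname: Farouk before Tanaka.
So Okafor takes precedence.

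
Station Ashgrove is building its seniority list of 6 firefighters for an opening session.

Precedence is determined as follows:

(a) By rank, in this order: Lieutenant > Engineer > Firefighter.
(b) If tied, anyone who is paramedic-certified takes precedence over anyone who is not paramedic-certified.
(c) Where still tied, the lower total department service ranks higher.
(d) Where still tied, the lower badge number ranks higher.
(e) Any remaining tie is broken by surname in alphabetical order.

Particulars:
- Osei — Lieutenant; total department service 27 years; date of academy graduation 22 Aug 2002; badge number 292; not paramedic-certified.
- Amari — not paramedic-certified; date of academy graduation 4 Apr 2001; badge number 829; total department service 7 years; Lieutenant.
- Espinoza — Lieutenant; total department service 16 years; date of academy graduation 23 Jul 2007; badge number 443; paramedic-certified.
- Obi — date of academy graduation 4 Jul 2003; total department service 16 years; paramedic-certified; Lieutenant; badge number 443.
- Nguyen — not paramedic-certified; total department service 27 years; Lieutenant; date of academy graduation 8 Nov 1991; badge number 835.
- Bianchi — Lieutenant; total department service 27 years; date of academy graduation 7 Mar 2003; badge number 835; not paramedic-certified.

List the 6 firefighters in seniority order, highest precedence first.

By rank: Espinoza, Obi, Amari, Osei, Bianchi and Nguyen (Lieutenant).
Among Espinoza, Obi, Amari, Osei, Bianchi and Nguyen, paramedic-certified before not paramedic-certified: Espinoza and Obi (paramedic-certified) before Amari, Osei, Bianchi and Nguyen (not paramedic-certified).
Espinoza and Obi both have total department service 16 years, so the next rule applies.
Espinoza and Obi both have badge number 443, so the next rule applies.
Among Espinoza and Obi, alphabetically by surname: Espinoza before Obi.
Among Amari, Osei, Bianchi and Nguyen, by total department service (lower first): Amari (7 years) before Osei, Bianchi and Nguyen (27 years).
Among Osei, Bianchi and Nguyen, by badge number (lower first): Osei (292) before Bianchi and Nguyen (835).
Among Bianchi and Nguyen, alphabetically by surname: Bianchi before Nguyen.
Full order: Espinoza, Obi, Amari, Osei, Bianchi, Nguyen.

Espinoza, Obi, Amari, Osei, Bianchi, Nguyen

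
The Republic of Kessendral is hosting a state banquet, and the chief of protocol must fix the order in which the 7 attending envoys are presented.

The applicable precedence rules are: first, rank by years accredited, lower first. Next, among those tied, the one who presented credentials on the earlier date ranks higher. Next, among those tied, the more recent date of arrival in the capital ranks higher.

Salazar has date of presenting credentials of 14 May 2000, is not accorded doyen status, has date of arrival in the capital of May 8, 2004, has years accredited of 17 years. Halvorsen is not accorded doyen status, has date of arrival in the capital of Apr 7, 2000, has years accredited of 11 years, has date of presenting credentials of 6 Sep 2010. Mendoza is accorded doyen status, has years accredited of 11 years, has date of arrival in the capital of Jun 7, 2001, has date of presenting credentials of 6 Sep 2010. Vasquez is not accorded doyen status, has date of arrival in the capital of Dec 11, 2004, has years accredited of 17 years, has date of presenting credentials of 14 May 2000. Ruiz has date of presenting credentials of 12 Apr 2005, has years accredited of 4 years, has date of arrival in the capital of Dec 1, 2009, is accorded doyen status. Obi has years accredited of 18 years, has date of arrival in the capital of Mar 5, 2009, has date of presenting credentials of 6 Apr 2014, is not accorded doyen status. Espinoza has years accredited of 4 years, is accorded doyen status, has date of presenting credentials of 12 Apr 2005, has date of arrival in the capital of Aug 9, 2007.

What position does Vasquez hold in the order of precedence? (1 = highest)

5

By years accredited (lower first): Ruiz and Espinoza (both 4 years); then Mendoza and Halvorsen (both 11 years); then Vasquez and Salazar (both 17 years); then Obi (18 years).
Ruiz and Espinoza both have date of presenting credentials 12 Apr 2005, so the next rule applies.
Among Ruiz and Espinoza, by date of arrival in the capital (later first): Ruiz (Dec 1, 2009) before Espinoza (Aug 9, 2007).
Mendoza and Halvorsen both have date of presenting credentials 6 Sep 2010, so the next rule applies.
Among Mendoza and Halvorsen, by date of arrival in the capital (later first): Mendoza (Jun 7, 2001) before Halvorsen (Apr 7, 2000).
Vasquez and Salazar both have date of presenting credentials 14 May 2000, so the next rule applies.
Among Vasquez and Salazar, by date of arrival in the capital (later first): Vasquez (Dec 11, 2004) before Salazar (May 8, 2004).
Order: Ruiz, Espinoza, Mendoza, Halvorsen, Vasquez, Salazar, Obi. So position 5.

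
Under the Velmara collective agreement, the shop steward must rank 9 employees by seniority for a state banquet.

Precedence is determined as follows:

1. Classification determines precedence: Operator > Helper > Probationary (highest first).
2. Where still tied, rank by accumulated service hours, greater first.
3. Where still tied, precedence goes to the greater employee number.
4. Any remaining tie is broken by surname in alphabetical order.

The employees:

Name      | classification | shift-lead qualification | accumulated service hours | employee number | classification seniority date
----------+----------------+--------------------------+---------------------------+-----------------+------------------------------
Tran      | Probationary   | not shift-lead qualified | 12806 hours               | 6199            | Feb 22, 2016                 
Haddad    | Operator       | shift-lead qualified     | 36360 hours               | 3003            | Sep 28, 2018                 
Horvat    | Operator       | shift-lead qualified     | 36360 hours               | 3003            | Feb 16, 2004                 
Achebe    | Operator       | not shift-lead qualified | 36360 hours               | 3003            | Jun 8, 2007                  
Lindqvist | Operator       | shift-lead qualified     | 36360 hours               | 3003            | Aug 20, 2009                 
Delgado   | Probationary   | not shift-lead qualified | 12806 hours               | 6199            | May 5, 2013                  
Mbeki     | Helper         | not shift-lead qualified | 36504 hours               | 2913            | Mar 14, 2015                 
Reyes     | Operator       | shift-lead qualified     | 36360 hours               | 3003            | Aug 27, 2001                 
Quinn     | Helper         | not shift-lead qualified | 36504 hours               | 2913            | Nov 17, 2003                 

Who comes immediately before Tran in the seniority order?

Delgado

By classification: Achebe, Haddad, Horvat, Lindqvist and Reyes (Operator); then Mbeki and Quinn (Helper); then Delgado and Tran (Probationary).
Achebe, Haddad, Horvat, Lindqvist and Reyes all have accumulated service hours 36360 hours, so the next rule applies.
Achebe, Haddad, Horvat, Lindqvist and Reyes all have employee number 3003, so the next rule applies.
Among Achebe, Haddad, Horvat, Lindqvist and Reyes, alphabetically by surname: Achebe before Haddad before Horvat before Lindqvist before Reyes.
Mbeki and Quinn both have accumulated service hours 36504 hours, so the next rule applies.
Mbeki and Quinn both have employee number 2913, so the next rule applies.
Among Mbeki and Quinn, alphabetically by surname: Mbeki before Quinn.
Delgado and Tran both have accumulated service hours 12806 hours, so the next rule applies.
Delgado and Tran both have employee number 6199, so the next rule applies.
Among Delgado and Tran, alphabetically by surname: Delgado before Tran.
Order: Achebe, Haddad, Horvat, Lindqvist, Reyes, Mbeki, Quinn, Delgado, Tran.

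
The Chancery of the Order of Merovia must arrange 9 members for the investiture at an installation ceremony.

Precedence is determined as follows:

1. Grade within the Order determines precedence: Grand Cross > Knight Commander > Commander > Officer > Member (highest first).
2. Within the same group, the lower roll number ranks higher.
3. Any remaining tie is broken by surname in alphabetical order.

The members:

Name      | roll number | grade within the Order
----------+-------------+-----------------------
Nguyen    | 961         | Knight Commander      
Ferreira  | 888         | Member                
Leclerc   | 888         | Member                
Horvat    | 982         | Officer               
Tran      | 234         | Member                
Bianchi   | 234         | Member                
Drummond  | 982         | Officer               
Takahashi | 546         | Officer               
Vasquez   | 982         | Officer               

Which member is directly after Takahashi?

By grade within the Order: Nguyen (Knight Commander); then Takahashi, Drummond, Horvat and Vasquez (Officer); then Bianchi, Tran, Ferreira and Leclerc (Member).
Among Takahashi, Drummond, Horvat and Vasquez, by roll number (lower first): Takahashi (546) before Drummond, Horvat and Vasquez (982).
Among Drummond, Horvat and Vasquez, alphabetically by surname: Drummond before Horvat before Vasquez.
Among Bianchi, Tran, Ferreira and Leclerc, by roll number (lower first): Bianchi and Tran (234) before Ferreira and Leclerc (888).
Among Bianchi and Tran, alphabetically by surname: Bianchi before Tran.
Among Ferreira and Leclerc, alphabetically by surname: Ferreira before Leclerc.
Order: Nguyen, Takahashi, Drummond, Horvat, Vasquez, Bianchi, Tran, Ferreira, Leclerc.

Drummond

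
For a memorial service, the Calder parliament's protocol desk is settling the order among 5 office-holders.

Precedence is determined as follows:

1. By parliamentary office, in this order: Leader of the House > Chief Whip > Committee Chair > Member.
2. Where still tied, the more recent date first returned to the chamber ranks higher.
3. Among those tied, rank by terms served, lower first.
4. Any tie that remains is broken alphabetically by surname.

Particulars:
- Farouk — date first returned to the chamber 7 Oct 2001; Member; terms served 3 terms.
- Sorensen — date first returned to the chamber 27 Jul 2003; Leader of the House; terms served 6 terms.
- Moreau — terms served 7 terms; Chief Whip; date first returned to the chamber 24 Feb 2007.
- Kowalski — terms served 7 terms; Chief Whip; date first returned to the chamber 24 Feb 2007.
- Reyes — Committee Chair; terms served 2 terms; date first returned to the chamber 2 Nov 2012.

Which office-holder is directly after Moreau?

By parliamentary office: Sorensen (Leader of the House); then Kowalski and Moreau (Chief Whip); then Reyes (Committee Chair); then Farouk (Member).
Kowalski and Moreau both have date first returned to the chamber 24 Feb 2007, so the next rule applies.
Kowalski and Moreau both have terms served 7 terms, so the next rule applies.
Among Kowalski and Moreau, alphabetically by surname: Kowalski before Moreau.
Order: Sorensen, Kowalski, Moreau, Reyes, Farouk.

Reyes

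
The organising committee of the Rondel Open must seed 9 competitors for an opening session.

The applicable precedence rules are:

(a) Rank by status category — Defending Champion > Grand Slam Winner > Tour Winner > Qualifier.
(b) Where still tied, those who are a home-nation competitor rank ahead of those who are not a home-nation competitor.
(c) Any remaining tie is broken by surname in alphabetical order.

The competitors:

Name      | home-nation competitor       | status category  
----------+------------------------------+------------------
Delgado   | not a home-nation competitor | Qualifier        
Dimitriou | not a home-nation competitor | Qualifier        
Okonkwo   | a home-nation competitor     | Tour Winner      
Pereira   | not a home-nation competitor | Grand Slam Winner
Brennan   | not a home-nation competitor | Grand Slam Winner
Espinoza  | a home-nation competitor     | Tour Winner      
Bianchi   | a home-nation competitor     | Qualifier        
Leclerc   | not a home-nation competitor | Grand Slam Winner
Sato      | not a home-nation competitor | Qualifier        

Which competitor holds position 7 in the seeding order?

By status category: Brennan, Leclerc and Pereira (Grand Slam Winner); then Espinoza and Okonkwo (Tour Winner); then Bianchi, Delgado, Dimitriou and Sato (Qualifier).
Brennan, Leclerc and Pereira are each not a home-nation competitor, so the next rule applies.
Among Brennan, Leclerc and Pereira, alphabetically by surname: Brennan before Leclerc before Pereira.
Espinoza and Okonkwo are each a home-nation competitor, so the next rule applies.
Among Espinoza and Okonkwo, alphabetically by surname: Espinoza before Okonkwo.
Among Bianchi, Delgado, Dimitriou and Sato, a home-nation competitor before not a home-nation competitor: Bianchi (a home-nation competitor) before Delgado, Dimitriou and Sato (not a home-nation competitor).
Among Delgado, Dimitriou and Sato, alphabetically by surname: Delgado before Dimitriou before Sato.
Order: Brennan, Leclerc, Pereira, Espinoza, Okonkwo, Bianchi, Delgado, Dimitriou, Sato.

Delgado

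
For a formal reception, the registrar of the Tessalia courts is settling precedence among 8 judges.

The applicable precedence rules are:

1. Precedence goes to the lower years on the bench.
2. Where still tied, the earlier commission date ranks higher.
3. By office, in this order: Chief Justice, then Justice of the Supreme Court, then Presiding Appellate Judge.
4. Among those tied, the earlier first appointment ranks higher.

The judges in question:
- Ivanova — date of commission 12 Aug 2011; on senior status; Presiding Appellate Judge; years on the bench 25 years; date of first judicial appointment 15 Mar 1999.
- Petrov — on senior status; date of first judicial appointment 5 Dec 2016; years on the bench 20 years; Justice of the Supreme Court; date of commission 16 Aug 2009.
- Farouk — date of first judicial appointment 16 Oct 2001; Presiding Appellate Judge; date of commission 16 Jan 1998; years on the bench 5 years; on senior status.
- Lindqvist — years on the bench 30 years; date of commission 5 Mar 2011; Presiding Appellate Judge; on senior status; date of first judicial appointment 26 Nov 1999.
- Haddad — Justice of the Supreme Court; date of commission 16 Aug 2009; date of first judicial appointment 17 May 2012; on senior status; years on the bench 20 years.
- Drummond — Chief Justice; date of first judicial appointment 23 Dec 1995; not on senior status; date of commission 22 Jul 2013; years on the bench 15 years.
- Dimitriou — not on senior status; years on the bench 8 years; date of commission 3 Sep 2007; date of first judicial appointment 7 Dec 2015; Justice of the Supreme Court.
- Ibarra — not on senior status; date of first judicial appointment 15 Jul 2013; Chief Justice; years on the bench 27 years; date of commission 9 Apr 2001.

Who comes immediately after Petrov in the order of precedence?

Ivanova

By years on the bench (lower first): Farouk (5 years); then Dimitriou (8 years); then Drummond (15 years); then Haddad and Petrov (both 20 years); then Ivanova (25 years); then Ibarra (27 years); then Lindqvist (30 years).
Haddad and Petrov both have date of commission 16 Aug 2009, so the next rule applies.
Haddad and Petrov are each Justice of the Supreme Court, so the next rule applies.
Among Haddad and Petrov, by date of first judicial appointment (earlier first): Haddad (17 May 2012) before Petrov (5 Dec 2016).
Order: Farouk, Dimitriou, Drummond, Haddad, Petrov, Ivanova, Ibarra, Lindqvist.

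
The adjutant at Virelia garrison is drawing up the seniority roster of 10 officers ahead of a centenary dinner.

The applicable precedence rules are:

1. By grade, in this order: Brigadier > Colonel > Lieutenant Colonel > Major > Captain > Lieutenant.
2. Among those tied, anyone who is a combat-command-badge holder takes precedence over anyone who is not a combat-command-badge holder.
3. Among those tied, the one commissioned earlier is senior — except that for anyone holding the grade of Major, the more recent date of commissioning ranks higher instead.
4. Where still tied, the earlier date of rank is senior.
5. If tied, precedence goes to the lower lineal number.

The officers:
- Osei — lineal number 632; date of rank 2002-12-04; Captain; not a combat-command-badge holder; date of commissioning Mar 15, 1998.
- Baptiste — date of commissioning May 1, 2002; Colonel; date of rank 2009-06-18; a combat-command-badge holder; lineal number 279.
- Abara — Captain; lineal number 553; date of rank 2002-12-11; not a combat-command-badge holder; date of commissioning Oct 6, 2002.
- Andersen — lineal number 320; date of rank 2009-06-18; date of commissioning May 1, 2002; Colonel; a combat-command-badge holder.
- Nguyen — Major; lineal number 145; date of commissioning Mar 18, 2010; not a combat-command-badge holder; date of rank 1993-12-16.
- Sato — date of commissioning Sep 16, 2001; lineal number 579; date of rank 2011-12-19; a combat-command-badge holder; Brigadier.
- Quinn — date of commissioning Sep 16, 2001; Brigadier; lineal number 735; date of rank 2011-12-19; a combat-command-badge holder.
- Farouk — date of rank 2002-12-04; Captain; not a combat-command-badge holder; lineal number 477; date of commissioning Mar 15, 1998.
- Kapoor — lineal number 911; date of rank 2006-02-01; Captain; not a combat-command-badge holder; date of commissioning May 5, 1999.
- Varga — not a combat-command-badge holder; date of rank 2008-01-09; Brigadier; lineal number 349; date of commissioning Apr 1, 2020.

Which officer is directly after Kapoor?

By grade: Sato, Quinn and Varga (Brigadier); then Baptiste and Andersen (Colonel); then Nguyen (Major); then Farouk, Osei, Kapoor and Abara (Captain).
Among Sato, Quinn and Varga, a combat-command-badge holder before not a combat-command-badge holder: Sato and Quinn (a combat-command-badge holder) before Varga (not a combat-command-badge holder).
Sato and Quinn both have date of commissioning Sep 16, 2001, so the next rule applies.
Sato and Quinn both have date of rank 2011-12-19, so the next rule applies.
Among Sato and Quinn, by lineal number (lower first): Sato (579) before Quinn (735).
Baptiste and Andersen are each a combat-command-badge holder, so the next rule applies.
Baptiste and Andersen both have date of commissioning May 1, 2002, so the next rule applies.
Baptiste and Andersen both have date of rank 2009-06-18, so the next rule applies.
Among Baptiste and Andersen, by lineal number (lower first): Baptiste (279) before Andersen (320).
Farouk, Osei, Kapoor and Abara are each not a combat-command-badge holder, so the next rule applies.
Among Farouk, Osei, Kapoor and Abara, by date of commissioning (earlier first): Farouk and Osei (Mar 15, 1998) before Kapoor (May 5, 1999) before Abara (Oct 6, 2002).
Farouk and Osei both have date of rank 2002-12-04, so the next rule applies.
Among Farouk and Osei, by lineal number (lower first): Farouk (477) before Osei (632).
Order: Sato, Quinn, Varga, Baptiste, Andersen, Nguyen, Farouk, Osei, Kapoor, Abara.

Abara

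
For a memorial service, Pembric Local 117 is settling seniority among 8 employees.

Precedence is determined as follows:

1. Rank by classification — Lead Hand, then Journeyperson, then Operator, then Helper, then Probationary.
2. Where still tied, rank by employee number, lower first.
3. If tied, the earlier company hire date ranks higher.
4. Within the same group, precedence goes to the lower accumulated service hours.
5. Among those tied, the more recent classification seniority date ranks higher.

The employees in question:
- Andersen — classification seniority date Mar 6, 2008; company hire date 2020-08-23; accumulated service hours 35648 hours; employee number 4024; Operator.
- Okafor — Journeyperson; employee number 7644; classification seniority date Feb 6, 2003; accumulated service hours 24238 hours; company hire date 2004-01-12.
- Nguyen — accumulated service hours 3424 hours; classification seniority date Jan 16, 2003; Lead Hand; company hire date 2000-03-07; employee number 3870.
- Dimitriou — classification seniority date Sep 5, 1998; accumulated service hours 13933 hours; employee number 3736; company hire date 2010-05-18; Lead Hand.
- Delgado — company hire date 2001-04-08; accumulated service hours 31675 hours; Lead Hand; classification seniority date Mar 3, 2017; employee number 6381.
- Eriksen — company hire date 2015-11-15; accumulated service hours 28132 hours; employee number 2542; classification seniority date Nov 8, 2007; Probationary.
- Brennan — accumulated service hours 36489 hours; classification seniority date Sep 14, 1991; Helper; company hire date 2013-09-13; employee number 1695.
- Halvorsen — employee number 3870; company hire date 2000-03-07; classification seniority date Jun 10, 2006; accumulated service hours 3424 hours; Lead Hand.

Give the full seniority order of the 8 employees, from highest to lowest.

By classification: Dimitriou, Halvorsen, Nguyen and Delgado (Lead Hand); then Okafor (Journeyperson); then Andersen (Operator); then Brennan (Helper); then Eriksen (Probationary).
Among Dimitriou, Halvorsen, Nguyen and Delgado, by employee number (lower first): Dimitriou (3736) before Halvorsen and Nguyen (3870) before Delgado (6381).
Halvorsen and Nguyen both have company hire date 2000-03-07, so the next rule applies.
Halvorsen and Nguyen both have accumulated service hours 3424 hours, so the next rule applies.
Among Halvorsen and Nguyen, by classification seniority date (later first): Halvorsen (Jun 10, 2006) before Nguyen (Jan 16, 2003).
Full order: Dimitriou, Halvorsen, Nguyen, Delgado, Okafor, Andersen, Brennan, Eriksen.

Dimitriou, Halvorsen, Nguyen, Delgado, Okafor, Andersen, Brennan, Eriksen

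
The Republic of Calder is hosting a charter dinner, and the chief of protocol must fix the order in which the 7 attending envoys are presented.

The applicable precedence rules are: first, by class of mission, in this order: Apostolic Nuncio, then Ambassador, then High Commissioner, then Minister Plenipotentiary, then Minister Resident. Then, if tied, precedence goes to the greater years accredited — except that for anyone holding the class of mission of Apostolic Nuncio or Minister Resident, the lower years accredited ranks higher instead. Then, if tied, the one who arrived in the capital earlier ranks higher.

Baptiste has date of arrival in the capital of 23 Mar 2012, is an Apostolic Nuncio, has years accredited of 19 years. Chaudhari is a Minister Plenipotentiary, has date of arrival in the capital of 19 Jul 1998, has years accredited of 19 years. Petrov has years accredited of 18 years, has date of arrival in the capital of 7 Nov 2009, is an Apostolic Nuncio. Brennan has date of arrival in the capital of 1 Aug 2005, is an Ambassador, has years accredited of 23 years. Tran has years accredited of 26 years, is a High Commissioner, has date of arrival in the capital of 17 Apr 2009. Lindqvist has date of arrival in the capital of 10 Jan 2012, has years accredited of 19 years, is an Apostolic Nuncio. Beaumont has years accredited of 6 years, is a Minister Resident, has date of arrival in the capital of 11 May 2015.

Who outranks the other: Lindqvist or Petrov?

By class of mission: Petrov, Lindqvist and Baptiste (Apostolic Nuncio); then Brennan (Ambassador); then Tran (High Commissioner); then Chaudhari (Minister Plenipotentiary); then Beaumont (Minister Resident).
Among Petrov, Lindqvist and Baptiste, by years accredited (lower first) (reversed rule for this group): Petrov (18 years) before Lindqvist and Baptiste (19 years).
Among Lindqvist and Baptiste, by date of arrival in the capital (earlier first): Lindqvist (10 Jan 2012) before Baptiste (23 Mar 2012).
So Petrov takes precedence.

Petrov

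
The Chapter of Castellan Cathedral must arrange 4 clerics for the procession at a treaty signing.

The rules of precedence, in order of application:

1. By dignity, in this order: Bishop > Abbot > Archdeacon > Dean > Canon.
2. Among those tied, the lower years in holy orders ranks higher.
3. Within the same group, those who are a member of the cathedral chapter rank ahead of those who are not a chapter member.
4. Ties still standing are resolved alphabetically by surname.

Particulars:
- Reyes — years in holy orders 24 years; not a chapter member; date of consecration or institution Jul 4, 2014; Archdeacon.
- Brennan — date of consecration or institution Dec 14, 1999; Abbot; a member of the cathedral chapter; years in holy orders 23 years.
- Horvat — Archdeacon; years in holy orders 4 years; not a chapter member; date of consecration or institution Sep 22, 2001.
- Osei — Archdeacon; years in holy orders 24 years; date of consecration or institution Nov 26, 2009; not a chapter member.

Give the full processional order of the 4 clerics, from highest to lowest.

By dignity: Brennan (Abbot); then Horvat, Osei and Reyes (Archdeacon).
Among Horvat, Osei and Reyes, by years in holy orders (lower first): Horvat (4 years) before Osei and Reyes (24 years).
Osei and Reyes are each not a chapter member, so the next rule applies.
Among Osei and Reyes, alphabetically by surname: Osei before Reyes.
Full order: Brennan, Horvat, Osei, Reyes.

Brennan, Horvat, Osei, Reyes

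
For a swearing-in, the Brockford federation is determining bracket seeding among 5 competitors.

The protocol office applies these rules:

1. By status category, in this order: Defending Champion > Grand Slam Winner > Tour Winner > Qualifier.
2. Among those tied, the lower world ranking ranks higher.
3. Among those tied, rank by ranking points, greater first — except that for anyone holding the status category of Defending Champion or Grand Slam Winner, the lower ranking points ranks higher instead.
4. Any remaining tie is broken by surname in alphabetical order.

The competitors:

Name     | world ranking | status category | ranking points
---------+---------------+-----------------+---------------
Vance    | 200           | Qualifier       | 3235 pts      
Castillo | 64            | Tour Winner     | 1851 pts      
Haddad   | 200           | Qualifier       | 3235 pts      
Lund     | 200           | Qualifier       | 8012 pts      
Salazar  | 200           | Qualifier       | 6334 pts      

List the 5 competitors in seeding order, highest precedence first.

By status category: Castillo (Tour Winner); then Lund, Salazar, Haddad and Vance (Qualifier).
Lund, Salazar, Haddad and Vance all have world ranking 200, so the next rule applies.
Among Lund, Salazar, Haddad and Vance, by ranking points (higher first): Lund (8012 pts) before Salazar (6334 pts) before Haddad and Vance (3235 pts).
Among Haddad and Vance, alphabetically by surname: Haddad before Vance.
Full order: Castillo, Lund, Salazar, Haddad, Vance.

Castillo, Lund, Salazar, Haddad, Vance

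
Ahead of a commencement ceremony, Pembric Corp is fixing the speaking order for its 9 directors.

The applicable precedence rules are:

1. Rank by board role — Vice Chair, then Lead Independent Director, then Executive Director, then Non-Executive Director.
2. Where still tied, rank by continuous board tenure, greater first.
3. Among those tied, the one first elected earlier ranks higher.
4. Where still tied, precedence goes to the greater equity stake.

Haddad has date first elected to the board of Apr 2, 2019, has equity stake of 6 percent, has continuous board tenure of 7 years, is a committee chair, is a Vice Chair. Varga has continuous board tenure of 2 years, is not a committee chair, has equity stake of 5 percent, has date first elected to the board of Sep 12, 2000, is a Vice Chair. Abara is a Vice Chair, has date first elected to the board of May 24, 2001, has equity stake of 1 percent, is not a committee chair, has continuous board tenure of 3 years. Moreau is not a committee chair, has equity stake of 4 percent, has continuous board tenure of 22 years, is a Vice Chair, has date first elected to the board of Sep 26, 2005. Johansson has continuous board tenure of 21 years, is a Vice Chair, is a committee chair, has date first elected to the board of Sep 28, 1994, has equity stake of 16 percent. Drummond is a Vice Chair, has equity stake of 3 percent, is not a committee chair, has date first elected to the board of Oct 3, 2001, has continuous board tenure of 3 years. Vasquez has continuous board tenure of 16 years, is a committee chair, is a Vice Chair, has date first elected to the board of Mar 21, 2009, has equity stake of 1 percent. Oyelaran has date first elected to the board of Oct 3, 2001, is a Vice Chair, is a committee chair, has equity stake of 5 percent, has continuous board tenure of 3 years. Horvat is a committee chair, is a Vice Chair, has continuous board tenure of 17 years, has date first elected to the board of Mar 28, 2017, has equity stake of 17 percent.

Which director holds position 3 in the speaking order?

Horvat

By board role: Moreau, Johansson, Horvat, Vasquez, Haddad, Abara, Oyelaran, Drummond and Varga (Vice Chair).
Among Moreau, Johansson, Horvat, Vasquez, Haddad, Abara, Oyelaran, Drummond and Varga, by continuous board tenure (higher first): Moreau (22 years) before Johansson (21 years) before Horvat (17 years) before Vasquez (16 years) before Haddad (7 years) before Abara, Oyelaran and Drummond (3 years) before Varga (2 years).
Among Abara, Oyelaran and Drummond, by date first elected to the board (earlier first): Abara (May 24, 2001) before Oyelaran and Drummond (Oct 3, 2001).
Among Oyelaran and Drummond, by equity stake (higher first): Oyelaran (5 percent) before Drummond (3 percent).
Order: Moreau, Johansson, Horvat, Vasquez, Haddad, Abara, Oyelaran, Drummond, Varga.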